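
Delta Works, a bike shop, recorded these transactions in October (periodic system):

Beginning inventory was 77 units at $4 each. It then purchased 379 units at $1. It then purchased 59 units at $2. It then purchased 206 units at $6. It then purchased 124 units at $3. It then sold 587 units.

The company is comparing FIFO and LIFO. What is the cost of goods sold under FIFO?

COGS = $1,237

FIFO COGS: 77 @ $4 + 379 @ $1 + 59 @ $2 + 72 @ $6 = $1,237
LIFO COGS: 124 @ $3 + 206 @ $6 + 59 @ $2 + 198 @ $1 = $1,924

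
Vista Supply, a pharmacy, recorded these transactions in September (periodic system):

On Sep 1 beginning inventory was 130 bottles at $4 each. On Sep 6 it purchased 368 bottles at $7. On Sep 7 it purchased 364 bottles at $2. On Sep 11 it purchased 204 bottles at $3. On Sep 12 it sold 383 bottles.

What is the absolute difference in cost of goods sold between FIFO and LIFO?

$1,321

FIFO COGS: 130 @ $4 + 253 @ $7 = $2,291
LIFO COGS: 204 @ $3 + 179 @ $2 = $970
Difference = |$2,291 − $970| = $1,321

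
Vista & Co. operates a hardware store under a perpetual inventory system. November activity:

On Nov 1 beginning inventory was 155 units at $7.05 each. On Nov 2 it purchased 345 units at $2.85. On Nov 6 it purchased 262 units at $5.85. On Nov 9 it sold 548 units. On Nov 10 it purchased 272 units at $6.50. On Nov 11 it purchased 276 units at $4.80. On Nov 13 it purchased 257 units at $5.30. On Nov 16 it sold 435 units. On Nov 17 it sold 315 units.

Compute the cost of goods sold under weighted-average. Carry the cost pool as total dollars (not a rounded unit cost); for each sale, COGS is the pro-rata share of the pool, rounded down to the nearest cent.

COGS = $6,620.03

After Nov 1: 155 on hand, pool $1,092.75 (≈ $7.0500 each)
After Nov 2: 500 on hand, pool $2,076.00 (≈ $4.1520 each)
After Nov 6: 762 on hand, pool $3,608.70 (≈ $4.7358 each)
Nov 9, sell 548: 548/762 × $3,608.70 → $2,595.23
After Nov 10: 486 on hand, pool $2,781.47 (≈ $5.7232 each)
After Nov 11: 762 on hand, pool $4,106.27 (≈ $5.3888 each)
After Nov 13: 1019 on hand, pool $5,468.37 (≈ $5.3664 each)
Nov 16, sell 435: 435/1019 × $5,468.37 → $2,334.38
Nov 17, sell 315: 315/584 × $3,133.99 → $1,690.42
Total COGS = $2,595.23 + $2,334.38 + $1,690.42 = $6,620.03
Ending inventory (cost pool remaining) = $1,443.57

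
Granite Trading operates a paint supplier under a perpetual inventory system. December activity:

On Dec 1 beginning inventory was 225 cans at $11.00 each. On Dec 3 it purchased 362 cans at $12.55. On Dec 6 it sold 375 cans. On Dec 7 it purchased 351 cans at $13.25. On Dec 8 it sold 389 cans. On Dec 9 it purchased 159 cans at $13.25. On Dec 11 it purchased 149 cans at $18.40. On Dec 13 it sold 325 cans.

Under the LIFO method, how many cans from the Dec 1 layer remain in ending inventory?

157

Dec 6, 375 sold [LIFO — newest first]: 362 @ $12.55 + 13 @ $11.00 = $4,686.10
Dec 8, 389 sold [LIFO — newest first]: 351 @ $13.25 + 38 @ $11.00 = $5,068.75
Dec 13, 325 sold [LIFO — newest first]: 149 @ $18.40 + 159 @ $13.25 + 17 @ $11.00 = $5,035.35
Total COGS = $4,686.10 + $5,068.75 + $5,035.35 = $14,790.20
Ending inventory: 157 @ $11.00 = $1,727.00
Check: goods available $16,517.20 = COGS $14,790.20 + ending $1,727.00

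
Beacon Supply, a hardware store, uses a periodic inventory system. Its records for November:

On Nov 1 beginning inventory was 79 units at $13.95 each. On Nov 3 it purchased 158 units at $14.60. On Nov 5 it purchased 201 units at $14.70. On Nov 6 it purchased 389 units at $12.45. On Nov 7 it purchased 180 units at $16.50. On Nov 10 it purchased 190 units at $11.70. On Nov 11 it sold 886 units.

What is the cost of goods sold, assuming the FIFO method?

Nov 11, 886 sold [FIFO — oldest first]: 79 @ $13.95 + 158 @ $14.60 + 201 @ $14.70 + 389 @ $12.45 + 59 @ $16.50 = $12,180.10
Ending inventory: 121 @ $16.50 + 190 @ $11.70 = $4,219.50

COGS = $12,180.10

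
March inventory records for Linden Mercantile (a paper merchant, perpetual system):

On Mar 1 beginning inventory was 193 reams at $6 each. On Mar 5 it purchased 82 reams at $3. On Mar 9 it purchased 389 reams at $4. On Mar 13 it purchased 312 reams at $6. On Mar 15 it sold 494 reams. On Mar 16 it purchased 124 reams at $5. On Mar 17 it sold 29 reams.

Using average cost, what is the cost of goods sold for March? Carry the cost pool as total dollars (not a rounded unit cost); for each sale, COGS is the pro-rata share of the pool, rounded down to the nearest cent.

After Mar 1: 193 on hand, pool $1,158.00 (≈ $6.0000 each)
After Mar 5: 275 on hand, pool $1,404.00 (≈ $5.1055 each)
After Mar 9: 664 on hand, pool $2,960.00 (≈ $4.4578 each)
After Mar 13: 976 on hand, pool $4,832.00 (≈ $4.9508 each)
Mar 15, sell 494: 494/976 × $4,832.00 → $2,445.70
After Mar 16: 606 on hand, pool $3,006.30 (≈ $4.9609 each)
Mar 17, sell 29: 29/606 × $3,006.30 → $143.86
Total COGS = $2,445.70 + $143.86 = $2,589.56
Ending inventory (cost pool remaining) = $2,862.44

COGS = $2,589.56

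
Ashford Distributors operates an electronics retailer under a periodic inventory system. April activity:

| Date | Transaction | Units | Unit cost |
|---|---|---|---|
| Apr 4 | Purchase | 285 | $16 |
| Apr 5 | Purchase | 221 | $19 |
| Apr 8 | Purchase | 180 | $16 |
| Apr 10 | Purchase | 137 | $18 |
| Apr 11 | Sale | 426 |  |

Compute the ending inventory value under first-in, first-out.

Ending inventory = $6,866

Apr 11, 426 sold [FIFO — oldest first]: 285 @ $16 + 141 @ $19 = $7,239
Ending inventory: 80 @ $19 + 180 @ $16 + 137 @ $18 = $6,866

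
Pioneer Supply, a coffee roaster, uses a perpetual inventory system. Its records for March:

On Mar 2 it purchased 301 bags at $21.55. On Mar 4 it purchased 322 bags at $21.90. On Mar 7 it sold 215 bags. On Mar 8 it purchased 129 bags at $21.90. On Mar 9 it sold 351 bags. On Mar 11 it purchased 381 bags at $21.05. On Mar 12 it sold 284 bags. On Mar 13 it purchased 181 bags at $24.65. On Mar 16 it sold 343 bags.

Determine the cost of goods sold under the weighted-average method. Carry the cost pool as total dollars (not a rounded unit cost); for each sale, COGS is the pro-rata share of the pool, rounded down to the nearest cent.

After Mar 2: 301 on hand, pool $6,486.55 (≈ $21.5500 each)
After Mar 4: 623 on hand, pool $13,538.35 (≈ $21.7309 each)
Mar 7, sell 215: 215/623 × $13,538.35 → $4,672.14
After Mar 8: 537 on hand, pool $11,691.31 (≈ $21.7715 each)
Mar 9, sell 351: 351/537 × $11,691.31 → $7,641.80
After Mar 11: 567 on hand, pool $12,069.56 (≈ $21.2867 each)
Mar 12, sell 284: 284/567 × $12,069.56 → $6,045.42
After Mar 13: 464 on hand, pool $10,485.79 (≈ $22.5987 each)
Mar 16, sell 343: 343/464 × $10,485.79 → $7,751.34
Total COGS = $4,672.14 + $7,641.80 + $6,045.42 + $7,751.34 = $26,110.70
Ending inventory (cost pool remaining) = $2,734.45
Check: goods available $28,845.15 = COGS $26,110.70 + ending $2,734.45

COGS = $26,110.70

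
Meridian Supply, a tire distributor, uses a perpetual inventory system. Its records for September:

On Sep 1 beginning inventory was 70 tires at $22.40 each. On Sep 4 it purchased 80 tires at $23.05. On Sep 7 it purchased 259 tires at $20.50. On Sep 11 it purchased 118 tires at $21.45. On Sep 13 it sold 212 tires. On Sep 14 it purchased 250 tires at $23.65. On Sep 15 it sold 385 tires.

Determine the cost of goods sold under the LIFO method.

COGS = $13,138.10

Sep 13, 212 sold [LIFO — newest first]: 118 @ $21.45 + 94 @ $20.50 = $4,458.10
Sep 15, 385 sold [LIFO — newest first]: 250 @ $23.65 + 135 @ $20.50 = $8,680.00
Total COGS = $4,458.10 + $8,680.00 = $13,138.10
Ending inventory: 70 @ $22.40 + 80 @ $23.05 + 30 @ $20.50 = $4,027.00
Check: goods available $17,165.10 = COGS $13,138.10 + ending $4,027.00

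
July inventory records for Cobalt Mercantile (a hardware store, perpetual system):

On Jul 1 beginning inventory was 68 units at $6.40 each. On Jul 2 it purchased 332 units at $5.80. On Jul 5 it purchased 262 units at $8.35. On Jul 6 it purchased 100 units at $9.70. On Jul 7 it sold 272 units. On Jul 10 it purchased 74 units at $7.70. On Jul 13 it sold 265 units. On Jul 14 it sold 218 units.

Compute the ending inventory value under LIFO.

Ending inventory = $510.60

Jul 7, 272 sold [LIFO — newest first]: 100 @ $9.70 + 172 @ $8.35 = $2,406.20
Jul 13, 265 sold [LIFO — newest first]: 74 @ $7.70 + 90 @ $8.35 + 101 @ $5.80 = $1,907.10
Jul 14, 218 sold [LIFO — newest first]: 218 @ $5.80 = $1,264.40
Total COGS = $2,406.20 + $1,907.10 + $1,264.40 = $5,577.70
Ending inventory: 68 @ $6.40 + 13 @ $5.80 = $510.60
Check: goods available $6,088.30 = COGS $5,577.70 + ending $510.60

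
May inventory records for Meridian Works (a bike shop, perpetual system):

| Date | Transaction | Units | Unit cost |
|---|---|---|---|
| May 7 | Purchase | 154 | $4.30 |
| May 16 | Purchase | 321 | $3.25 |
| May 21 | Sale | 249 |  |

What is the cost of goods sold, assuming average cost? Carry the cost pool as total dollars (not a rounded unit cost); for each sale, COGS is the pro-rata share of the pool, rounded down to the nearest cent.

COGS = $894.01

After May 7: 154 on hand, pool $662.20 (≈ $4.3000 each)
After May 16: 475 on hand, pool $1,705.45 (≈ $3.5904 each)
May 21, sell 249: 249/475 × $1,705.45 → $894.01
Ending inventory (cost pool remaining) = $811.44
Check: goods available $1,705.45 = COGS $894.01 + ending $811.44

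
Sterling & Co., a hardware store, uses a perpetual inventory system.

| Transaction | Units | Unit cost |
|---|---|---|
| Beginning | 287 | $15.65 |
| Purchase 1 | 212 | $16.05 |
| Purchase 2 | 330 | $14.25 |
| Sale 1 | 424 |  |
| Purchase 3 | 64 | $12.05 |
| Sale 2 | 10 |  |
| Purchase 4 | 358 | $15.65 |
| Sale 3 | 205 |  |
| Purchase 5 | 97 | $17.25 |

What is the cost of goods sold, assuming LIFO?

Sale 1 (424) [LIFO — newest first]: 330 @ $14.25 + 94 @ $16.05 = $6,211.20
Sale 2 (10) [LIFO — newest first]: 10 @ $12.05 = $120.50
Sale 3 (205) [LIFO — newest first]: 205 @ $15.65 = $3,208.25
Total COGS = $6,211.20 + $120.50 + $3,208.25 = $9,539.95
Ending inventory: 287 @ $15.65 + 118 @ $16.05 + 54 @ $12.05 + 153 @ $15.65 + 97 @ $17.25 = $11,103.85

COGS = $9,539.95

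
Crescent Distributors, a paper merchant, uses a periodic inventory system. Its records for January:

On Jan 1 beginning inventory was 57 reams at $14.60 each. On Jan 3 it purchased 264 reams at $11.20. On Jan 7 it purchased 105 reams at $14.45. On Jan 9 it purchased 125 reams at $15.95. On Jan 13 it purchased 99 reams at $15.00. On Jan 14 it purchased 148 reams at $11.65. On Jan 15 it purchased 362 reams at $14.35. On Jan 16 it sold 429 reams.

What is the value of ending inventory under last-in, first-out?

Ending inventory = $9,728.65

Jan 16, 429 sold [LIFO — newest first]: 362 @ $14.35 + 67 @ $11.65 = $5,975.25
Ending inventory: 57 @ $14.60 + 264 @ $11.20 + 105 @ $14.45 + 125 @ $15.95 + 99 @ $15.00 + 81 @ $11.65 = $9,728.65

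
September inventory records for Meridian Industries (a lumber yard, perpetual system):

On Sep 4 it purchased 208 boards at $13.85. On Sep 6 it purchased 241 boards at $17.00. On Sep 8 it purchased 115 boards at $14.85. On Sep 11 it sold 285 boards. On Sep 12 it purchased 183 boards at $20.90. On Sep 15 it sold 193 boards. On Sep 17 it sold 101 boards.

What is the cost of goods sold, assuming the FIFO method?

Sep 11, 285 sold [FIFO — oldest first]: 208 @ $13.85 + 77 @ $17.00 = $4,189.80
Sep 15, 193 sold [FIFO — oldest first]: 164 @ $17.00 + 29 @ $14.85 = $3,218.65
Sep 17, 101 sold [FIFO — oldest first]: 86 @ $14.85 + 15 @ $20.90 = $1,590.60
Total COGS = $4,189.80 + $3,218.65 + $1,590.60 = $8,999.05
Ending inventory: 168 @ $20.90 = $3,511.20
Check: goods available $12,510.25 = COGS $8,999.05 + ending $3,511.20

COGS = $8,999.05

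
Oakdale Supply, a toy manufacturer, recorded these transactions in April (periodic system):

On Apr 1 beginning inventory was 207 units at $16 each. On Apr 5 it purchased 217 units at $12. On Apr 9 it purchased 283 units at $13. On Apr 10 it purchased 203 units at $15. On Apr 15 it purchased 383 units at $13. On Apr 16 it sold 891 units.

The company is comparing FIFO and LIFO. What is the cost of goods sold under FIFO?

FIFO COGS: 207 @ $16 + 217 @ $12 + 283 @ $13 + 184 @ $15 = $12,355
LIFO COGS: 383 @ $13 + 203 @ $15 + 283 @ $13 + 22 @ $12 = $11,967

COGS = $12,355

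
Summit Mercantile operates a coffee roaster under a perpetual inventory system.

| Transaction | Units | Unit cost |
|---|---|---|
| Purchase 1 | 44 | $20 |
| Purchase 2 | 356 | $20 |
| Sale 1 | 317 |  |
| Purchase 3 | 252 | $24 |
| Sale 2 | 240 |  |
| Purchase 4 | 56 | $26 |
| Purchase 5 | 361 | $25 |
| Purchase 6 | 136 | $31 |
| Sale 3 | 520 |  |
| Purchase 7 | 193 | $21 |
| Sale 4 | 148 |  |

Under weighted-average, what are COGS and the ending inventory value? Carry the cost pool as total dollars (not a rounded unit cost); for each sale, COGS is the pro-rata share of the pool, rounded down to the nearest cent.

After Purchase 1: 44 on hand, pool $880.00 (≈ $20.0000 each)
After Purchase 2: 400 on hand, pool $8,000.00 (≈ $20.0000 each)
Sale 1, sell 317: 317/400 × $8,000.00 → $6,340.00
After Purchase 3: 335 on hand, pool $7,708.00 (≈ $23.0090 each)
Sale 2, sell 240: 240/335 × $7,708.00 → $5,522.14
After Purchase 4: 151 on hand, pool $3,641.86 (≈ $24.1183 each)
After Purchase 5: 512 on hand, pool $12,666.86 (≈ $24.7400 each)
After Purchase 6: 648 on hand, pool $16,882.86 (≈ $26.0538 each)
Sale 3, sell 520: 520/648 × $16,882.86 → $13,547.97
After Purchase 7: 321 on hand, pool $7,387.89 (≈ $23.0152 each)
Sale 4, sell 148: 148/321 × $7,387.89 → $3,406.25
Total COGS = $6,340.00 + $5,522.14 + $13,547.97 + $3,406.25 = $28,816.36
Ending inventory (cost pool remaining) = $3,981.64

COGS = $28,816.36; ending inventory = $3,981.64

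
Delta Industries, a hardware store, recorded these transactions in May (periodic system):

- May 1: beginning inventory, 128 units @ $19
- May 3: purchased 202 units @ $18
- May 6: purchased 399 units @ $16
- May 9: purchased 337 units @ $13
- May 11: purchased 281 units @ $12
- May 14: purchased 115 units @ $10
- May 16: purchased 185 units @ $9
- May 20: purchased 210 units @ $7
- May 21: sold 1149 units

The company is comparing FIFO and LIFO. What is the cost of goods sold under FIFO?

COGS = $17,829

FIFO COGS: 128 @ $19 + 202 @ $18 + 399 @ $16 + 337 @ $13 + 83 @ $12 = $17,829
LIFO COGS: 210 @ $7 + 185 @ $9 + 115 @ $10 + 281 @ $12 + 337 @ $13 + 21 @ $16 = $12,374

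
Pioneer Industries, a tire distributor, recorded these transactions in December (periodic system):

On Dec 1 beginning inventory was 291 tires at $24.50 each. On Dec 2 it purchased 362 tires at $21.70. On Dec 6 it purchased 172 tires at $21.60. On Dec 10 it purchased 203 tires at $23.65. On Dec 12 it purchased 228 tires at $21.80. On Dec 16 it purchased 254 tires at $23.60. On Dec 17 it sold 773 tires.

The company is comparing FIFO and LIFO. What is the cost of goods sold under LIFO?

FIFO COGS: 291 @ $24.50 + 362 @ $21.70 + 120 @ $21.60 = $17,576.90
LIFO COGS: 254 @ $23.60 + 228 @ $21.80 + 203 @ $23.65 + 88 @ $21.60 = $17,666.55

COGS = $17,666.55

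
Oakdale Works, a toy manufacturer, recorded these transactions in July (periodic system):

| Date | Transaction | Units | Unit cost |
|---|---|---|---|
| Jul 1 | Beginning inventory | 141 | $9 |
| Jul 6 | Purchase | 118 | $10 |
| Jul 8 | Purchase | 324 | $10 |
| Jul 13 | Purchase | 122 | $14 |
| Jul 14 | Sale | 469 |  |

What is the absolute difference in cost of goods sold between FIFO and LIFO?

FIFO COGS: 141 @ $9 + 118 @ $10 + 210 @ $10 = $4,549
LIFO COGS: 122 @ $14 + 324 @ $10 + 23 @ $10 = $5,178
Difference = |$4,549 − $5,178| = $629

$629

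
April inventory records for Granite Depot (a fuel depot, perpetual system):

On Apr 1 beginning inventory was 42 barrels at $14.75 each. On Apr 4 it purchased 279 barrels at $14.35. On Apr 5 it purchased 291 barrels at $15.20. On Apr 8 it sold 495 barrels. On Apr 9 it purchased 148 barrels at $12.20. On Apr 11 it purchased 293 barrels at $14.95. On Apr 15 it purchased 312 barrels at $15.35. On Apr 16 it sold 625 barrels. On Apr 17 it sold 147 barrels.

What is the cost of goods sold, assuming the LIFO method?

COGS = $18,598.40

Apr 8, 495 sold [LIFO — newest first]: 291 @ $15.20 + 204 @ $14.35 = $7,350.60
Apr 16, 625 sold [LIFO — newest first]: 312 @ $15.35 + 293 @ $14.95 + 20 @ $12.20 = $9,413.55
Apr 17, 147 sold [LIFO — newest first]: 128 @ $12.20 + 19 @ $14.35 = $1,834.25
Total COGS = $7,350.60 + $9,413.55 + $1,834.25 = $18,598.40
Ending inventory: 42 @ $14.75 + 56 @ $14.35 = $1,423.10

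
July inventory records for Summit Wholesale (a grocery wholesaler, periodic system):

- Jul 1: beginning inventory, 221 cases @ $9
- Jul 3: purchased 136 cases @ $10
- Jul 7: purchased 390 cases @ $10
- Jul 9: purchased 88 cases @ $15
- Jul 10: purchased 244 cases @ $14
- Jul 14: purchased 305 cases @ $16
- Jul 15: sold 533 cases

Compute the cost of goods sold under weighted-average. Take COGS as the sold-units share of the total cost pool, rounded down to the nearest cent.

COGS = $6,494.97

Jul 15, sell 533: 533/1384 × $16,865.00 → $6,494.97
Ending inventory (cost pool remaining) = $10,370.03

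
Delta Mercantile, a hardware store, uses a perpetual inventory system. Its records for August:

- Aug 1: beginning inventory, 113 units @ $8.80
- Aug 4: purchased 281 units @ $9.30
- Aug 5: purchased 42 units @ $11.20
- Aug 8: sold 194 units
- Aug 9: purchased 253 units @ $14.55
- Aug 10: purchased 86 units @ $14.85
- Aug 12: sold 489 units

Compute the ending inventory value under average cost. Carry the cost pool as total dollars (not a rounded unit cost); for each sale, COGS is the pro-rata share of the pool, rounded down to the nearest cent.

After Aug 1: 113 on hand, pool $994.40 (≈ $8.8000 each)
After Aug 4: 394 on hand, pool $3,607.70 (≈ $9.1566 each)
After Aug 5: 436 on hand, pool $4,078.10 (≈ $9.3534 each)
Aug 8, sell 194: 194/436 × $4,078.10 → $1,814.56
After Aug 9: 495 on hand, pool $5,944.69 (≈ $12.0095 each)
After Aug 10: 581 on hand, pool $7,221.79 (≈ $12.4299 each)
Aug 12, sell 489: 489/581 × $7,221.79 → $6,078.23
Total COGS = $1,814.56 + $6,078.23 = $7,892.79
Ending inventory (cost pool remaining) = $1,143.56

Ending inventory = $1,143.56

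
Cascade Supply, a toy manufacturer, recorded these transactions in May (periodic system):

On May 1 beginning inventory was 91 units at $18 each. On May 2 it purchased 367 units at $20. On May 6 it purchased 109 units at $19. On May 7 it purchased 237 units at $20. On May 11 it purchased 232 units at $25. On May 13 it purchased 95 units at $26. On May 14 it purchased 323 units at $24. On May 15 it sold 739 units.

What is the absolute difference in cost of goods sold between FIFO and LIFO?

FIFO COGS: 91 @ $18 + 367 @ $20 + 109 @ $19 + 172 @ $20 = $14,489
LIFO COGS: 323 @ $24 + 95 @ $26 + 232 @ $25 + 89 @ $20 = $17,802
Difference = |$14,489 − $17,802| = $3,313

$3,313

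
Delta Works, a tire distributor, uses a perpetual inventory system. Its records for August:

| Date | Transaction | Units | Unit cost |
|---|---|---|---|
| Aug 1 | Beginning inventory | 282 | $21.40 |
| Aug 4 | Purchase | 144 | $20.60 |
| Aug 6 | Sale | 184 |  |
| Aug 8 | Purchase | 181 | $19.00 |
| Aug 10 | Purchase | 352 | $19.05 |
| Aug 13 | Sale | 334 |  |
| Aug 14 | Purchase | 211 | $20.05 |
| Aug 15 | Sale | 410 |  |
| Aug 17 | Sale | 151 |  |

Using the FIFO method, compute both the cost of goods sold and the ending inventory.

COGS = $21,551.80; ending inventory = $1,824.55

Aug 6, 184 sold [FIFO — oldest first]: 184 @ $21.40 = $3,937.60
Aug 13, 334 sold [FIFO — oldest first]: 98 @ $21.40 + 144 @ $20.60 + 92 @ $19.00 = $6,811.60
Aug 15, 410 sold [FIFO — oldest first]: 89 @ $19.00 + 321 @ $19.05 = $7,806.05
Aug 17, 151 sold [FIFO — oldest first]: 31 @ $19.05 + 120 @ $20.05 = $2,996.55
Total COGS = $3,937.60 + $6,811.60 + $7,806.05 + $2,996.55 = $21,551.80
Ending inventory: 91 @ $20.05 = $1,824.55
Check: goods available $23,376.35 = COGS $21,551.80 + ending $1,824.55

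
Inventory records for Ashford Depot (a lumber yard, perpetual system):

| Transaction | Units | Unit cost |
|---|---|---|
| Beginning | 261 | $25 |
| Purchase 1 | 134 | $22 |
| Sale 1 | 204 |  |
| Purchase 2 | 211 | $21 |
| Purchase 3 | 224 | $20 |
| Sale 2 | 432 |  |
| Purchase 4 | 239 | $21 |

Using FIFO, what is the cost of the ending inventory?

Ending inventory = $8,899

Sale 1 (204) [FIFO — oldest first]: 204 @ $25 = $5,100
Sale 2 (432) [FIFO — oldest first]: 57 @ $25 + 134 @ $22 + 211 @ $21 + 30 @ $20 = $9,404
Total COGS = $5,100 + $9,404 = $14,504
Ending inventory: 194 @ $20 + 239 @ $21 = $8,899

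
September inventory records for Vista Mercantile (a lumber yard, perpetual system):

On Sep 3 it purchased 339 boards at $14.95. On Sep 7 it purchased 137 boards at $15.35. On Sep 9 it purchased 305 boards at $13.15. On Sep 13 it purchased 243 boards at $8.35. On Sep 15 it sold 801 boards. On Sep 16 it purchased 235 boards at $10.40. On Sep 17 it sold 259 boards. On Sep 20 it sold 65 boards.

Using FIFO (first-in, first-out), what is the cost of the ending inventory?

Sep 15, 801 sold [FIFO — oldest first]: 339 @ $14.95 + 137 @ $15.35 + 305 @ $13.15 + 20 @ $8.35 = $11,348.75
Sep 17, 259 sold [FIFO — oldest first]: 223 @ $8.35 + 36 @ $10.40 = $2,236.45
Sep 20, 65 sold [FIFO — oldest first]: 65 @ $10.40 = $676.00
Total COGS = $11,348.75 + $2,236.45 + $676.00 = $14,261.20
Ending inventory: 134 @ $10.40 = $1,393.60
Check: goods available $15,654.80 = COGS $14,261.20 + ending $1,393.60

Ending inventory = $1,393.60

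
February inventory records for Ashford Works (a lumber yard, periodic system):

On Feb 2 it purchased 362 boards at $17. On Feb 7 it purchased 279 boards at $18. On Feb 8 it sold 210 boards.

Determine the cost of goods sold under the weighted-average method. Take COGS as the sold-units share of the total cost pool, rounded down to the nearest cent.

COGS = $3,661.40

Feb 8, sell 210: 210/641 × $11,176.00 → $3,661.40
Ending inventory (cost pool remaining) = $7,514.60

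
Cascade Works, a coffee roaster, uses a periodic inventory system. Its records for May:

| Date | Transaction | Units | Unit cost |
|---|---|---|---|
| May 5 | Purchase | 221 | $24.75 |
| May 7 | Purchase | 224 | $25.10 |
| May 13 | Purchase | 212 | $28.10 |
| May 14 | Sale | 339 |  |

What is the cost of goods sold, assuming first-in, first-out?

May 14, 339 sold [FIFO — oldest first]: 221 @ $24.75 + 118 @ $25.10 = $8,431.55
Ending inventory: 106 @ $25.10 + 212 @ $28.10 = $8,617.80

COGS = $8,431.55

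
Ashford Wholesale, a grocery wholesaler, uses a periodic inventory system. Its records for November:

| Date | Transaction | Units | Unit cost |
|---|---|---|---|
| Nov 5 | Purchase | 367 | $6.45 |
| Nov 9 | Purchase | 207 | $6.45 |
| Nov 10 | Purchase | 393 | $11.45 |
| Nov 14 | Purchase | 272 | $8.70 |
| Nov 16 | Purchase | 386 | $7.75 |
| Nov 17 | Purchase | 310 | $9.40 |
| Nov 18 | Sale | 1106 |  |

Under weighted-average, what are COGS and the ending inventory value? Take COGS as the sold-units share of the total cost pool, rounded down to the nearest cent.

Nov 18, sell 1106: 1106/1935 × $16,474.05 → $9,416.17
Ending inventory (cost pool remaining) = $7,057.88

COGS = $9,416.17; ending inventory = $7,057.88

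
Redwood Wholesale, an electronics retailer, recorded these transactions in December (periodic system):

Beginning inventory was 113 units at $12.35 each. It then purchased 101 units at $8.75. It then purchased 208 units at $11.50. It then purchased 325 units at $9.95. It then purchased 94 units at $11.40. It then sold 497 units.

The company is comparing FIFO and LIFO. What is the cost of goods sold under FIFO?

COGS = $5,417.55

FIFO COGS: 113 @ $12.35 + 101 @ $8.75 + 208 @ $11.50 + 75 @ $9.95 = $5,417.55
LIFO COGS: 94 @ $11.40 + 325 @ $9.95 + 78 @ $11.50 = $5,202.35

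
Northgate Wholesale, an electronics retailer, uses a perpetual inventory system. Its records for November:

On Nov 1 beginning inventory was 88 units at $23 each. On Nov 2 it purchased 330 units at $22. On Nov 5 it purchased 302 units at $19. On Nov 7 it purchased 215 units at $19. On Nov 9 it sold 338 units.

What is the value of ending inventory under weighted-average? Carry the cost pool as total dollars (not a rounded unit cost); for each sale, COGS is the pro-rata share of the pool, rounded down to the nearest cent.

Ending inventory = $12,199.88

After Nov 1: 88 on hand, pool $2,024.00 (≈ $23.0000 each)
After Nov 2: 418 on hand, pool $9,284.00 (≈ $22.2105 each)
After Nov 5: 720 on hand, pool $15,022.00 (≈ $20.8639 each)
After Nov 7: 935 on hand, pool $19,107.00 (≈ $20.4353 each)
Nov 9, sell 338: 338/935 × $19,107.00 → $6,907.12
Ending inventory (cost pool remaining) = $12,199.88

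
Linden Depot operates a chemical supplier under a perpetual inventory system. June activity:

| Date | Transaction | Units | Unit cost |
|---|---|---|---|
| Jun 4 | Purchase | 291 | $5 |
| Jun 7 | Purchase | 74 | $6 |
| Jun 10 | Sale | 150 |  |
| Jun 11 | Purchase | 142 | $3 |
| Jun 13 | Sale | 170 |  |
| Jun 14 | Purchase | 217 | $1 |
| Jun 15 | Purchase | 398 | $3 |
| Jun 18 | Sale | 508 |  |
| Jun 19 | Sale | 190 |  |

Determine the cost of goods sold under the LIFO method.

COGS = $3,216

Jun 10, 150 sold [LIFO — newest first]: 74 @ $6 + 76 @ $5 = $824
Jun 13, 170 sold [LIFO — newest first]: 142 @ $3 + 28 @ $5 = $566
Jun 18, 508 sold [LIFO — newest first]: 398 @ $3 + 110 @ $1 = $1,304
Jun 19, 190 sold [LIFO — newest first]: 107 @ $1 + 83 @ $5 = $522
Total COGS = $824 + $566 + $1,304 + $522 = $3,216
Ending inventory: 104 @ $5 = $520
Check: goods available $3,736 = COGS $3,216 + ending $520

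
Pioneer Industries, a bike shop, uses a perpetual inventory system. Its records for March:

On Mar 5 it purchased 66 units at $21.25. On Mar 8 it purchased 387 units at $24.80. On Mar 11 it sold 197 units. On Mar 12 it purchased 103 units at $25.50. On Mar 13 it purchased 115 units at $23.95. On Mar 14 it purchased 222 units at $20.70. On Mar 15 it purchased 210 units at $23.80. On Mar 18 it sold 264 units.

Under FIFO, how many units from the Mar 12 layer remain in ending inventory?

95

Mar 11, 197 sold [FIFO — oldest first]: 66 @ $21.25 + 131 @ $24.80 = $4,651.30
Mar 18, 264 sold [FIFO — oldest first]: 256 @ $24.80 + 8 @ $25.50 = $6,552.80
Total COGS = $4,651.30 + $6,552.80 = $11,204.10
Ending inventory: 95 @ $25.50 + 115 @ $23.95 + 222 @ $20.70 + 210 @ $23.80 = $14,770.15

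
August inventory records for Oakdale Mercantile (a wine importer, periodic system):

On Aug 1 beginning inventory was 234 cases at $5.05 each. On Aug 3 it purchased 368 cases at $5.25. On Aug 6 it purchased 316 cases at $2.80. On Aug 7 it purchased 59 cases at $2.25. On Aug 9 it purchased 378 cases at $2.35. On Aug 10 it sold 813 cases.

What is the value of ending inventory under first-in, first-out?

Ending inventory = $1,315.05

Aug 10, 813 sold [FIFO — oldest first]: 234 @ $5.05 + 368 @ $5.25 + 211 @ $2.80 = $3,704.50
Ending inventory: 105 @ $2.80 + 59 @ $2.25 + 378 @ $2.35 = $1,315.05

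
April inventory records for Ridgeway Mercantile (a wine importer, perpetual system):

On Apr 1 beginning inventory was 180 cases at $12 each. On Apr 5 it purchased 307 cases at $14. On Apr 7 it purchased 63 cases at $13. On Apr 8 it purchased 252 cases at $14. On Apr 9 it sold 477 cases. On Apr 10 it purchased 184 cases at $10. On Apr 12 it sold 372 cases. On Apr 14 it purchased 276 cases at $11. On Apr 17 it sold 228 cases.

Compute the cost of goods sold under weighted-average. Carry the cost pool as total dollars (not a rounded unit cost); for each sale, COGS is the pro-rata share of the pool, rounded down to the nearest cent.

COGS = $13,571.29

After Apr 1: 180 on hand, pool $2,160.00 (≈ $12.0000 each)
After Apr 5: 487 on hand, pool $6,458.00 (≈ $13.2608 each)
After Apr 7: 550 on hand, pool $7,277.00 (≈ $13.2309 each)
After Apr 8: 802 on hand, pool $10,805.00 (≈ $13.4726 each)
Apr 9, sell 477: 477/802 × $10,805.00 → $6,426.41
After Apr 10: 509 on hand, pool $6,218.59 (≈ $12.2173 each)
Apr 12, sell 372: 372/509 × $6,218.59 → $4,544.82
After Apr 14: 413 on hand, pool $4,709.77 (≈ $11.4038 each)
Apr 17, sell 228: 228/413 × $4,709.77 → $2,600.06
Total COGS = $6,426.41 + $4,544.82 + $2,600.06 = $13,571.29
Ending inventory (cost pool remaining) = $2,109.71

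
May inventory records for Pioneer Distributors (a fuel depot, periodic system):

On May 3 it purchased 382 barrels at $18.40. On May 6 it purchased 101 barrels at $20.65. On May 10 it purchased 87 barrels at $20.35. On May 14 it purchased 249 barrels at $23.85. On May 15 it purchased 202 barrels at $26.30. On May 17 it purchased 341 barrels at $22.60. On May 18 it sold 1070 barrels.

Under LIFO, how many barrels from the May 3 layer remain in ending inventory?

May 18, 1070 sold [LIFO — newest first]: 341 @ $22.60 + 202 @ $26.30 + 249 @ $23.85 + 87 @ $20.35 + 101 @ $20.65 + 90 @ $18.40 = $24,469.95
Ending inventory: 292 @ $18.40 = $5,372.80

292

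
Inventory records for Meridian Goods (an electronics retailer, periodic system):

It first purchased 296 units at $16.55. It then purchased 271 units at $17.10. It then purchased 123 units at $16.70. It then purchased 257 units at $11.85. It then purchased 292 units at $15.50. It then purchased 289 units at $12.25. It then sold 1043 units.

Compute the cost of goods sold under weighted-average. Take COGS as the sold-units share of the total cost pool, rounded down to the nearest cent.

COGS = $15,493.94

Sale 1, sell 1043: 1043/1528 × $22,698.70 → $15,493.94
Ending inventory (cost pool remaining) = $7,204.76
Check: goods available $22,698.70 = COGS $15,493.94 + ending $7,204.76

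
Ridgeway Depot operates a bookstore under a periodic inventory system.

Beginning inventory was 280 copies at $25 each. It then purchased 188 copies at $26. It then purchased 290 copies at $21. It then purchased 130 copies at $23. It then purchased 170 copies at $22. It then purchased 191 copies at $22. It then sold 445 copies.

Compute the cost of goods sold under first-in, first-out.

Sale 1 (445) [FIFO — oldest first]: 280 @ $25 + 165 @ $26 = $11,290
Ending inventory: 23 @ $26 + 290 @ $21 + 130 @ $23 + 170 @ $22 + 191 @ $22 = $17,620

COGS = $11,290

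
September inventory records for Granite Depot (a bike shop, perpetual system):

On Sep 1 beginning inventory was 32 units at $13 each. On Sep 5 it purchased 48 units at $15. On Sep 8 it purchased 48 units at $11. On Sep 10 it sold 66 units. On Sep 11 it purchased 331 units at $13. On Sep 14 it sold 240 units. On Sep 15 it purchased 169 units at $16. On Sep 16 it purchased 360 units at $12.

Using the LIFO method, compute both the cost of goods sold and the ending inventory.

Sep 10, 66 sold [LIFO — newest first]: 48 @ $11 + 18 @ $15 = $798
Sep 14, 240 sold [LIFO — newest first]: 240 @ $13 = $3,120
Total COGS = $798 + $3,120 = $3,918
Ending inventory: 32 @ $13 + 30 @ $15 + 91 @ $13 + 169 @ $16 + 360 @ $12 = $9,073

COGS = $3,918; ending inventory = $9,073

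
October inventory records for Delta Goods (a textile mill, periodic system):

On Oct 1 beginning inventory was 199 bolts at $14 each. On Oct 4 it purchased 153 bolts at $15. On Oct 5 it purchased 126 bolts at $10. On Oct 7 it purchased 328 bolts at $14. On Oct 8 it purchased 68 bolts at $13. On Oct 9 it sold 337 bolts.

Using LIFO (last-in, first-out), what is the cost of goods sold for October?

Oct 9, 337 sold [LIFO — newest first]: 68 @ $13 + 269 @ $14 = $4,650
Ending inventory: 199 @ $14 + 153 @ $15 + 126 @ $10 + 59 @ $14 = $7,167

COGS = $4,650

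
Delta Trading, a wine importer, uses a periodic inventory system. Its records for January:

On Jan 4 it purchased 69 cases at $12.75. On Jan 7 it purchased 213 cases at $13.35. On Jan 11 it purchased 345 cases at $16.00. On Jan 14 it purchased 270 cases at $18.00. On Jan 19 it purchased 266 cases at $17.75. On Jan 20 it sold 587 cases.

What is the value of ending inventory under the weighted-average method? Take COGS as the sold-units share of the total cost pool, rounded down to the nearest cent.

Jan 20, sell 587: 587/1163 × $18,824.80 → $9,501.42
Ending inventory (cost pool remaining) = $9,323.38

Ending inventory = $9,323.38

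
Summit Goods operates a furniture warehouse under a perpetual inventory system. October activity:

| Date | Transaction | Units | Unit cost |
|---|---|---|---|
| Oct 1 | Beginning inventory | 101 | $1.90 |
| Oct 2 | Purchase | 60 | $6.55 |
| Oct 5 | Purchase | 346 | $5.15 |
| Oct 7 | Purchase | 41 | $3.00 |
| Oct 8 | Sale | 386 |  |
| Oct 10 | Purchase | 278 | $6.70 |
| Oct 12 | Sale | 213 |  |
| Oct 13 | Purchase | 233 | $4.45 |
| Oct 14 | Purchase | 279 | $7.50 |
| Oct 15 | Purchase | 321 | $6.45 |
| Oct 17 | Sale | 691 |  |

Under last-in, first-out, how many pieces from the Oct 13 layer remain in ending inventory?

Oct 8, 386 sold [LIFO — newest first]: 41 @ $3.00 + 345 @ $5.15 = $1,899.75
Oct 12, 213 sold [LIFO — newest first]: 213 @ $6.70 = $1,427.10
Oct 17, 691 sold [LIFO — newest first]: 321 @ $6.45 + 279 @ $7.50 + 91 @ $4.45 = $4,567.90
Total COGS = $1,899.75 + $1,427.10 + $4,567.90 = $7,894.75
Ending inventory: 101 @ $1.90 + 60 @ $6.55 + 1 @ $5.15 + 65 @ $6.70 + 142 @ $4.45 = $1,657.45

142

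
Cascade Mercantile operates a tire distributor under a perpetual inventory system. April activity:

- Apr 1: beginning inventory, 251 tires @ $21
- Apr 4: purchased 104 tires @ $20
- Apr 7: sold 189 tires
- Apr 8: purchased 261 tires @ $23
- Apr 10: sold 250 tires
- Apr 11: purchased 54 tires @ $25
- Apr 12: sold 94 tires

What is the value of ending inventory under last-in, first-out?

Apr 7, 189 sold [LIFO — newest first]: 104 @ $20 + 85 @ $21 = $3,865
Apr 10, 250 sold [LIFO — newest first]: 250 @ $23 = $5,750
Apr 12, 94 sold [LIFO — newest first]: 54 @ $25 + 11 @ $23 + 29 @ $21 = $2,212
Total COGS = $3,865 + $5,750 + $2,212 = $11,827
Ending inventory: 137 @ $21 = $2,877
Check: goods available $14,704 = COGS $11,827 + ending $2,877

Ending inventory = $2,877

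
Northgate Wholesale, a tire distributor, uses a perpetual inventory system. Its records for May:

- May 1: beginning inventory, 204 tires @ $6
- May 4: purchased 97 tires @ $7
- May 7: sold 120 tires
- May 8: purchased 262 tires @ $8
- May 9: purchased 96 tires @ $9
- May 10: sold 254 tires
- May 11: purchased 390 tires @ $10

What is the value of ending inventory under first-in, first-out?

Ending inventory = $6,276

May 7, 120 sold [FIFO — oldest first]: 120 @ $6 = $720
May 10, 254 sold [FIFO — oldest first]: 84 @ $6 + 97 @ $7 + 73 @ $8 = $1,767
Total COGS = $720 + $1,767 = $2,487
Ending inventory: 189 @ $8 + 96 @ $9 + 390 @ $10 = $6,276
Check: goods available $8,763 = COGS $2,487 + ending $6,276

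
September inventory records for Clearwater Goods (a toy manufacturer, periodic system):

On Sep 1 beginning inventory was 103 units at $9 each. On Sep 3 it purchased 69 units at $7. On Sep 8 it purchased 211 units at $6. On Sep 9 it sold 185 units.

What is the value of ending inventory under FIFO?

Ending inventory = $1,188

Sep 9, 185 sold [FIFO — oldest first]: 103 @ $9 + 69 @ $7 + 13 @ $6 = $1,488
Ending inventory: 198 @ $6 = $1,188
Check: goods available $2,676 = COGS $1,488 + ending $1,188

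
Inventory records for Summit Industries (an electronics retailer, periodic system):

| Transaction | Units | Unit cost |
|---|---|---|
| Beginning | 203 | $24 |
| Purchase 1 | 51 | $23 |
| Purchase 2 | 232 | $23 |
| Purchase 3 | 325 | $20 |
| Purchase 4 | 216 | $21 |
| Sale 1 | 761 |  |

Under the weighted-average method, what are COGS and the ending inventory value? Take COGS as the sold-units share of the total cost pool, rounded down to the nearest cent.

COGS = $16,610.84; ending inventory = $5,806.16

Sale 1, sell 761: 761/1027 × $22,417.00 → $16,610.84
Ending inventory (cost pool remaining) = $5,806.16
Check: goods available $22,417.00 = COGS $16,610.84 + ending $5,806.16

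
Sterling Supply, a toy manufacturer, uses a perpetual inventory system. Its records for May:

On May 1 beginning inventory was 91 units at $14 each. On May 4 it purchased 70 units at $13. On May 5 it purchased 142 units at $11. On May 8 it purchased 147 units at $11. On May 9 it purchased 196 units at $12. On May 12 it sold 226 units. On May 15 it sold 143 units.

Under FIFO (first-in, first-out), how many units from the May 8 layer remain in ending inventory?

81

May 12, 226 sold [FIFO — oldest first]: 91 @ $14 + 70 @ $13 + 65 @ $11 = $2,899
May 15, 143 sold [FIFO — oldest first]: 77 @ $11 + 66 @ $11 = $1,573
Total COGS = $2,899 + $1,573 = $4,472
Ending inventory: 81 @ $11 + 196 @ $12 = $3,243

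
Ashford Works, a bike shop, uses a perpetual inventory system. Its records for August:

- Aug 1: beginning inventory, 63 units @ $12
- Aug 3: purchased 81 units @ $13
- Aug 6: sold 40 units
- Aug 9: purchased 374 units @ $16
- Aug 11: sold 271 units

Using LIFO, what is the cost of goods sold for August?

Aug 6, 40 sold [LIFO — newest first]: 40 @ $13 = $520
Aug 11, 271 sold [LIFO — newest first]: 271 @ $16 = $4,336
Total COGS = $520 + $4,336 = $4,856
Ending inventory: 63 @ $12 + 41 @ $13 + 103 @ $16 = $2,937
Check: goods available $7,793 = COGS $4,856 + ending $2,937

COGS = $4,856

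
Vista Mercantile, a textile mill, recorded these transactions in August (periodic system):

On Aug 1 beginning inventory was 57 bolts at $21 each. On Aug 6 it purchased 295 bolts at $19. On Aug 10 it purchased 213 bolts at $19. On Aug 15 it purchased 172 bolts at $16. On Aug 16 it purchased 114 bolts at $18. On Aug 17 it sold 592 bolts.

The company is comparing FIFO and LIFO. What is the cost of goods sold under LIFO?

FIFO COGS: 57 @ $21 + 295 @ $19 + 213 @ $19 + 27 @ $16 = $11,281
LIFO COGS: 114 @ $18 + 172 @ $16 + 213 @ $19 + 93 @ $19 = $10,618

COGS = $10,618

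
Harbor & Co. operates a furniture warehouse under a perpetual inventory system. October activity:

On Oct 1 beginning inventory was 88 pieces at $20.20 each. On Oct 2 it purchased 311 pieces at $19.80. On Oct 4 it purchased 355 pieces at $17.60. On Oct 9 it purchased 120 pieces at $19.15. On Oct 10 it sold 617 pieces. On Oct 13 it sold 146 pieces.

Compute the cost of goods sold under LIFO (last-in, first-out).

Oct 10, 617 sold [LIFO — newest first]: 120 @ $19.15 + 355 @ $17.60 + 142 @ $19.80 = $11,357.60
Oct 13, 146 sold [LIFO — newest first]: 146 @ $19.80 = $2,890.80
Total COGS = $11,357.60 + $2,890.80 = $14,248.40
Ending inventory: 88 @ $20.20 + 23 @ $19.80 = $2,233.00

COGS = $14,248.40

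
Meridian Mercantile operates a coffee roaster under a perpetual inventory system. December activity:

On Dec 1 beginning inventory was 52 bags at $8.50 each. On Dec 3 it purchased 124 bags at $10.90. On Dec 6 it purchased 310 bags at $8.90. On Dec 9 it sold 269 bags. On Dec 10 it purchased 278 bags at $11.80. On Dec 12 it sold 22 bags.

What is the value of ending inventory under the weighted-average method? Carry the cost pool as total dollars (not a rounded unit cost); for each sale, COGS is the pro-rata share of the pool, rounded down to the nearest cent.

Ending inventory = $5,077.01

After Dec 1: 52 on hand, pool $442.00 (≈ $8.5000 each)
After Dec 3: 176 on hand, pool $1,793.60 (≈ $10.1909 each)
After Dec 6: 486 on hand, pool $4,552.60 (≈ $9.3675 each)
Dec 9, sell 269: 269/486 × $4,552.60 → $2,519.85
After Dec 10: 495 on hand, pool $5,313.15 (≈ $10.7336 each)
Dec 12, sell 22: 22/495 × $5,313.15 → $236.14
Total COGS = $2,519.85 + $236.14 = $2,755.99
Ending inventory (cost pool remaining) = $5,077.01
Check: goods available $7,833.00 = COGS $2,755.99 + ending $5,077.01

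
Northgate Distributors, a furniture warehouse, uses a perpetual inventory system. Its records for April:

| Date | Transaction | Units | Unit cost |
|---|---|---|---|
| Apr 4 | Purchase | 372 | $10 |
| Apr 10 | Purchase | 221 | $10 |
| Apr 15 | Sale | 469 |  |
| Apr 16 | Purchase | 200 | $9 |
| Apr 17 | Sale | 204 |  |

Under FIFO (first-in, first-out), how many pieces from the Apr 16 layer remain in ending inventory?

Apr 15, 469 sold [FIFO — oldest first]: 372 @ $10 + 97 @ $10 = $4,690
Apr 17, 204 sold [FIFO — oldest first]: 124 @ $10 + 80 @ $9 = $1,960
Total COGS = $4,690 + $1,960 = $6,650
Ending inventory: 120 @ $9 = $1,080

120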